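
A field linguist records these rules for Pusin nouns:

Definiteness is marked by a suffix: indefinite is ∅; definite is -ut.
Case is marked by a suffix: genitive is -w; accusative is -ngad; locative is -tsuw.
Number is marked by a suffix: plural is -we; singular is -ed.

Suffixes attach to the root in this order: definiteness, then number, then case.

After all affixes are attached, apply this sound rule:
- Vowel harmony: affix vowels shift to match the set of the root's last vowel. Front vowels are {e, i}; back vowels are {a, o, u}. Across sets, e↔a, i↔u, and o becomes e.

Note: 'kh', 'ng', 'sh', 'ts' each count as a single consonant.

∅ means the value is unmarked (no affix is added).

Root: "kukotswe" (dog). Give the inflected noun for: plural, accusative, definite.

Attach definiteness definite -ut → kukotsweut.
Attach number plural -we → kukotsweutwe.
Attach case accusative -ngad → kukotsweutwengad.
Apply vowel harmony: kukotsweutwengad → kukotsweitwenged.

kukotsweitwenged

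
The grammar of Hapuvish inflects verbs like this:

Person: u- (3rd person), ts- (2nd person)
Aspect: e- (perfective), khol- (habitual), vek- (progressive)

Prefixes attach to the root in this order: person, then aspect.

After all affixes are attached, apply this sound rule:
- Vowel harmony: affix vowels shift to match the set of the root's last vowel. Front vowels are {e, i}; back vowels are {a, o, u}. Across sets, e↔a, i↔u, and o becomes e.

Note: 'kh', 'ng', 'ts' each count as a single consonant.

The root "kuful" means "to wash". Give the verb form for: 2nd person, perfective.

atskuful

Attach person 2nd person ts- → tskuful.
Attach aspect perfective e- → etskuful.
Apply vowel harmony: etskuful → atskuful.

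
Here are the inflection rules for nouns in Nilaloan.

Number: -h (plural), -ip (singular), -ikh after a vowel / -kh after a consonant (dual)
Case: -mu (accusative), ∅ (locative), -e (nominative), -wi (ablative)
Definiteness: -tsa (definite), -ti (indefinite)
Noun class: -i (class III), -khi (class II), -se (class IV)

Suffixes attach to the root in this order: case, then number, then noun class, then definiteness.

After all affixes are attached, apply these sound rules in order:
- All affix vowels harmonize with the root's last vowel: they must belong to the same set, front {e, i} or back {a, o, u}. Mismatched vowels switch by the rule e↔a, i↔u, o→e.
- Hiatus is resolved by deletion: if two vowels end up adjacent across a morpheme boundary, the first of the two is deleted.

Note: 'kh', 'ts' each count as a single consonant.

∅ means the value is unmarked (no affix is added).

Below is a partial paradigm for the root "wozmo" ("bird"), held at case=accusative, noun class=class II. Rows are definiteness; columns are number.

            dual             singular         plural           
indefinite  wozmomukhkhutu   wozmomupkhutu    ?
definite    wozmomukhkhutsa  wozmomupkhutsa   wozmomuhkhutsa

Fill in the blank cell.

wozmomuhkhutu

Attach case accusative -mu → wozmomu.
Attach number plural -h → wozmomuh.
Attach noun class class II -khi → wozmomuhkhi.
Attach definiteness indefinite -ti → wozmomuhkhiti.
Apply vowel harmony: wozmomuhkhiti → wozmomuhkhutu.
Vowel deletion: no change.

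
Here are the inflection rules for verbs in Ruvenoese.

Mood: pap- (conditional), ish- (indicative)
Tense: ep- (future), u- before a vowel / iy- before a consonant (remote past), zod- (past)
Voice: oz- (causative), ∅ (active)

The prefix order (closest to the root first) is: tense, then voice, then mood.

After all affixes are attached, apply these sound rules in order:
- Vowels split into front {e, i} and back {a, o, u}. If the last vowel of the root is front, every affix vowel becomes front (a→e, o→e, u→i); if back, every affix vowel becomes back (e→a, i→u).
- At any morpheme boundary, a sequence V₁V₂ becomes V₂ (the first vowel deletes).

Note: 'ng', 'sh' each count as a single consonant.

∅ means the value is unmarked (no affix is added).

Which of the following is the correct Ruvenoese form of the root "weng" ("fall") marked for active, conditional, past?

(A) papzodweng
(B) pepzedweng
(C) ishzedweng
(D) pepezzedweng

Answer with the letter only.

Attach tense past zod- → zodweng.
voice = active: zero marking, form stays zodweng.
Attach mood conditional pap- → papzodweng.
Apply vowel harmony: papzodweng → pepzedweng.
Vowel deletion: no change.
So the correct form is pepzedweng, option (B).
(A) papzodweng is wrong: it fails to apply the sound rule(s).
(C) ishzedweng is wrong: it uses indicative instead of conditional for mood.
(D) pepezzedweng is wrong: it uses causative instead of active for voice.

B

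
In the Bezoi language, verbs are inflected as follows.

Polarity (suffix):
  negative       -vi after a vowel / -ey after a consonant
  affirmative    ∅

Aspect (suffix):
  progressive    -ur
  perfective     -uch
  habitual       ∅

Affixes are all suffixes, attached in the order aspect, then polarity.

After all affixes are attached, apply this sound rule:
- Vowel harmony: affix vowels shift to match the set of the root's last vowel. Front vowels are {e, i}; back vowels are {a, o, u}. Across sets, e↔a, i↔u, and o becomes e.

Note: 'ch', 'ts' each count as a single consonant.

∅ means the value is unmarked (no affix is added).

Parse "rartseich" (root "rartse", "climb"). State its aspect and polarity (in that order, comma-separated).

perfective, affirmative

Segment: rartse-uch.
aspect: -uch → perfective.
polarity: ∅ → affirmative.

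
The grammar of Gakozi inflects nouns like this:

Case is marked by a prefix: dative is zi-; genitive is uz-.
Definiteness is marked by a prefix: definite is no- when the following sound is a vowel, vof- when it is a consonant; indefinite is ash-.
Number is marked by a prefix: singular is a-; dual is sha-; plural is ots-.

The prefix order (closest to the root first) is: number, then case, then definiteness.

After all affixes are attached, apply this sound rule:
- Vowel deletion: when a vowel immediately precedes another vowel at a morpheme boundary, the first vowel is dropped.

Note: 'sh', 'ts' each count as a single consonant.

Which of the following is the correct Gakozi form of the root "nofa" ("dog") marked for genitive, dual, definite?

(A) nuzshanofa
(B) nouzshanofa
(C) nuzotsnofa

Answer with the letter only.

Attach number dual sha- → shanofa.
Attach case genitive uz- → uzshanofa.
Attach definiteness definite no- (before vowel 'u') → nouzshanofa.
Apply vowel deletion: nouzshanofa → nuzshanofa.
So the correct form is nuzshanofa, option (A).
(B) nouzshanofa is wrong: it fails to apply the sound rule(s).
(C) nuzotsnofa is wrong: it uses plural instead of dual for number.

A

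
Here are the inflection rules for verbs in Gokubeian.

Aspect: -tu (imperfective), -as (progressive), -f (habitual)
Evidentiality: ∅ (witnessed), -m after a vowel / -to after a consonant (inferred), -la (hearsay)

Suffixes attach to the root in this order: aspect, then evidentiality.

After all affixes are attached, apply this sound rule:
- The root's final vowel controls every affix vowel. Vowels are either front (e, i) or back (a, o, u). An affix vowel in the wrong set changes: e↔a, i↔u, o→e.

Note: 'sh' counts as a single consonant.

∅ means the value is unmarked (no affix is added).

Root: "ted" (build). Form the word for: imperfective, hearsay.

Attach aspect imperfective -tu → tedtu.
Attach evidentiality hearsay -la → tedtula.
Apply vowel harmony: tedtula → tedtile.

tedtile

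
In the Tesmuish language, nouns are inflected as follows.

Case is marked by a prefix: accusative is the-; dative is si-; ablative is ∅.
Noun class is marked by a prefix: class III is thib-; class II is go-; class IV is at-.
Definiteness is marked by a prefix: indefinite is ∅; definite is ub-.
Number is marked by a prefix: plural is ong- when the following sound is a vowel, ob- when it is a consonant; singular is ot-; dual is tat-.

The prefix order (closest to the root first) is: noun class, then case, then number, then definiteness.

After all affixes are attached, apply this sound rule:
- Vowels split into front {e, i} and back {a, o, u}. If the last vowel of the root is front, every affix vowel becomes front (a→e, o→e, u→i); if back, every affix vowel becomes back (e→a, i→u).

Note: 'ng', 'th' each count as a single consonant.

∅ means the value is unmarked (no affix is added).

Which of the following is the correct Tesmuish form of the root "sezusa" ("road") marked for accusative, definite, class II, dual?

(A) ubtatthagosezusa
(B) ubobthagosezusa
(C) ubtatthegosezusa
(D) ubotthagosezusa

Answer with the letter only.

Attach noun class class II go- → gosezusa.
Attach case accusative the- → thegosezusa.
Attach number dual tat- → tatthegosezusa.
Attach definiteness definite ub- → ubtatthegosezusa.
Apply vowel harmony: ubtatthegosezusa → ubtatthagosezusa.
So the correct form is ubtatthagosezusa, option (A).
(D) ubotthagosezusa is wrong: it uses singular instead of dual for number.
(C) ubtatthegosezusa is wrong: it fails to apply the sound rule(s).
(B) ubobthagosezusa is wrong: it uses plural instead of dual for number.

A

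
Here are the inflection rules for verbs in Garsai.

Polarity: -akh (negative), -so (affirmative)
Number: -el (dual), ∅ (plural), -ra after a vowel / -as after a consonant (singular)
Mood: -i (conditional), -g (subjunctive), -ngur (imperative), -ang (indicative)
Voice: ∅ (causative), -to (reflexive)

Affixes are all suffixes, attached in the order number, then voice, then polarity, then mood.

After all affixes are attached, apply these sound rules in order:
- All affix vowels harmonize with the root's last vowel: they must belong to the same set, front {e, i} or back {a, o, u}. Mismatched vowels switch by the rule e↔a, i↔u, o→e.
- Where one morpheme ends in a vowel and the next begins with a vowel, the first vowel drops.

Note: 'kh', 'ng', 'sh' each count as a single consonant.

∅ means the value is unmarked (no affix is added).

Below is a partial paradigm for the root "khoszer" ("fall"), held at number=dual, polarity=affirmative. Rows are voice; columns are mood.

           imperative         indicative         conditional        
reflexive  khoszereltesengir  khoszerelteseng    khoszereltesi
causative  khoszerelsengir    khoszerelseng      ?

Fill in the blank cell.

Attach number dual -el → khoszerel.
voice = causative: zero marking, form stays khoszerel.
Attach polarity affirmative -so → khoszerelso.
Attach mood conditional -i → khoszerelsoi.
Apply vowel harmony: khoszerelsoi → khoszerelsei.
Apply vowel deletion: khoszerelsei → khoszerelsi.

khoszerelsi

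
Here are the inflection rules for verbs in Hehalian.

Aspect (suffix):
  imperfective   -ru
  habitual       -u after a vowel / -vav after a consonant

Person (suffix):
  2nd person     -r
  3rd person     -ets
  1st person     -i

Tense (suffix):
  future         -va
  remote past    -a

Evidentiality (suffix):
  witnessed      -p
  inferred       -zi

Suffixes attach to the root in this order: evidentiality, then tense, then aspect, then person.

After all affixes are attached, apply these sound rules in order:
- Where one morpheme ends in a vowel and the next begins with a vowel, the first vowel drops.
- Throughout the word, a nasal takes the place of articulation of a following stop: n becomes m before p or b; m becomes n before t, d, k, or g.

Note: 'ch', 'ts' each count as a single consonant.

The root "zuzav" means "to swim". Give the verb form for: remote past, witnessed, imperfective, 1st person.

zuzavpari

Attach evidentiality witnessed -p → zuzavp.
Attach tense remote past -a → zuzavpa.
Attach aspect imperfective -ru → zuzavparu.
Attach person 1st person -i → zuzavparui.
Apply vowel deletion: zuzavparui → zuzavpari.
Nasal assimilation: no change.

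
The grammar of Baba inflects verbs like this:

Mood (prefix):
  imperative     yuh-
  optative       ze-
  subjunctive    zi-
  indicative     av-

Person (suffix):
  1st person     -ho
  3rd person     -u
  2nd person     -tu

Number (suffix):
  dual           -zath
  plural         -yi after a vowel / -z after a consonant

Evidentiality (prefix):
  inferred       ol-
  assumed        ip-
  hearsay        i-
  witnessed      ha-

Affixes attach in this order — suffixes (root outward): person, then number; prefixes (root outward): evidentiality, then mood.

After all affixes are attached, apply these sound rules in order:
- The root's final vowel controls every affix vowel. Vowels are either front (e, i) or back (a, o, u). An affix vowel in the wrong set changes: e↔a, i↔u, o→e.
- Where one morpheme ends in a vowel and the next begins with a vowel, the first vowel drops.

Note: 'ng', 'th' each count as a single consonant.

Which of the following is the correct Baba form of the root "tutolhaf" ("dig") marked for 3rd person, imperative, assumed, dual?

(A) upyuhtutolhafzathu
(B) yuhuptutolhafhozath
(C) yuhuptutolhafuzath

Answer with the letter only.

C

Attach evidentiality assumed ip- → iptutolhaf.
Attach person 3rd person -u → iptutolhafu.
Attach mood imperative yuh- → yuhiptutolhafu.
Attach number dual -zath → yuhiptutolhafuzath.
Apply vowel harmony: yuhiptutolhafuzath → yuhuptutolhafuzath.
Vowel deletion: no change.
So the correct form is yuhuptutolhafuzath, option (C).
(A) upyuhtutolhafzathu is wrong: it has the affixes in the wrong order.
(B) yuhuptutolhafhozath is wrong: it uses 1st person instead of 3rd person for person.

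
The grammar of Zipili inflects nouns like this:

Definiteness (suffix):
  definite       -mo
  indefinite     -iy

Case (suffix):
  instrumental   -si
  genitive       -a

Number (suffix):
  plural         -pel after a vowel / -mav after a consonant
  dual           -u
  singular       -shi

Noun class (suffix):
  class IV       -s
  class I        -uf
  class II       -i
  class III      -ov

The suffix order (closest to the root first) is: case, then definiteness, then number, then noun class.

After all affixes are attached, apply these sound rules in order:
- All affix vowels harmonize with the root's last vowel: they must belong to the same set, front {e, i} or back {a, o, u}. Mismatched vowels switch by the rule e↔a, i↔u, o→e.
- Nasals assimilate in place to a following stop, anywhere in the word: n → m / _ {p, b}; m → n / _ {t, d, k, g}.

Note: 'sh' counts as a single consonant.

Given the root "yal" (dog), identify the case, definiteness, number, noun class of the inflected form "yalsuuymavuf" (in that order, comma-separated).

Segment: yal-si-iy-mav-uf.
case: -si → instrumental.
definiteness: -iy → indefinite.
number: -pel/mav → plural.
noun class: -uf → class I.

instrumental, indefinite, plural, class I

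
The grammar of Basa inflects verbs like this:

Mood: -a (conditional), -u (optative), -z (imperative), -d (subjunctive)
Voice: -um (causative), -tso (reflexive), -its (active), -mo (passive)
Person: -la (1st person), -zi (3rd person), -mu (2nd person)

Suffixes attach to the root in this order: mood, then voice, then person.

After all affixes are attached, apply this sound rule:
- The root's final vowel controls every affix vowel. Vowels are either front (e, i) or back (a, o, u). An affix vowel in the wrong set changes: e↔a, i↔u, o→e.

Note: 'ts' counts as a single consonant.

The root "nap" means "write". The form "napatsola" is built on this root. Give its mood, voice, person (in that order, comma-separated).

conditional, reflexive, 1st person

Segment: nap-a-tso-la.
mood: -a → conditional.
voice: -tso → reflexive.
person: -la → 1st person.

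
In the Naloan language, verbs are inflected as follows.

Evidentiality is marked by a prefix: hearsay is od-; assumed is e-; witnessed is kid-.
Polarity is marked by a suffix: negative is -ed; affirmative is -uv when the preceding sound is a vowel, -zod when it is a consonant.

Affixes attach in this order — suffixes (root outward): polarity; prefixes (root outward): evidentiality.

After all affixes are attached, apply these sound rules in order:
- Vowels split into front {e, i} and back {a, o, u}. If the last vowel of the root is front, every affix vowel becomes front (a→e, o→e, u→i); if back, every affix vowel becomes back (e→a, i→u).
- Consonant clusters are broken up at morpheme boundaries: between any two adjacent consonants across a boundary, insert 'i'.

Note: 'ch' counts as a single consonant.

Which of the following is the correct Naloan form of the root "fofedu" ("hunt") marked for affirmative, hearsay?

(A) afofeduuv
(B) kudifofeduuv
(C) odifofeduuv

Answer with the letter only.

Attach polarity affirmative -uv (after vowel 'u') → fofeduuv.
Attach evidentiality hearsay od- → odfofeduuv.
Vowel harmony: no change.
Apply epenthesis: odfofeduuv → odifofeduuv.
So the correct form is odifofeduuv, option (C).
(A) afofeduuv is wrong: it uses assumed instead of hearsay for evidentiality.
(B) kudifofeduuv is wrong: it uses witnessed instead of hearsay for evidentiality.

C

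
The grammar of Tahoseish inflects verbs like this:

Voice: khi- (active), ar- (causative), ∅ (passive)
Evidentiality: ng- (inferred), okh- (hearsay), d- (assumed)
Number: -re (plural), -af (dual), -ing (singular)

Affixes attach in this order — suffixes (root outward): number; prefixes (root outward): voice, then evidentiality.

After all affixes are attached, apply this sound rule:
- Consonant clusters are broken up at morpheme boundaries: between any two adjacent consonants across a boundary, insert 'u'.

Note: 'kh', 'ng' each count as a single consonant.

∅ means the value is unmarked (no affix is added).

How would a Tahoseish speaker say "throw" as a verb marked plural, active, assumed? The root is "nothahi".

dukhinothahire

Attach voice active khi- → khinothahi.
Attach number plural -re → khinothahire.
Attach evidentiality assumed d- → dkhinothahire.
Apply epenthesis: dkhinothahire → dukhinothahire.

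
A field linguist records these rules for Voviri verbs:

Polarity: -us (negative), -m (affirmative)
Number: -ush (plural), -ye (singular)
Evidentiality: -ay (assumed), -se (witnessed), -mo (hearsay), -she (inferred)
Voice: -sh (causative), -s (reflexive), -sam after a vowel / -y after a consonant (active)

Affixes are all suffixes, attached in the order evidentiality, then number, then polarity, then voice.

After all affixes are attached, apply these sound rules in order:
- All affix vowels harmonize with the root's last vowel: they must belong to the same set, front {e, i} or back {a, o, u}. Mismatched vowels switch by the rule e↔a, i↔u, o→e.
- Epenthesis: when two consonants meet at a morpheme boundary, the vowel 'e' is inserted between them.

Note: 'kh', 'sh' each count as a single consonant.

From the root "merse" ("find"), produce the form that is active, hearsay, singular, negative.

mersemeyeisey

Attach evidentiality hearsay -mo → mersemo.
Attach number singular -ye → mersemoye.
Attach polarity negative -us → mersemoyeus.
Attach voice active -y (after consonant 's') → mersemoyeusy.
Apply vowel harmony: mersemoyeusy → mersemeyeisy.
Apply epenthesis: mersemeyeisy → mersemeyeisey.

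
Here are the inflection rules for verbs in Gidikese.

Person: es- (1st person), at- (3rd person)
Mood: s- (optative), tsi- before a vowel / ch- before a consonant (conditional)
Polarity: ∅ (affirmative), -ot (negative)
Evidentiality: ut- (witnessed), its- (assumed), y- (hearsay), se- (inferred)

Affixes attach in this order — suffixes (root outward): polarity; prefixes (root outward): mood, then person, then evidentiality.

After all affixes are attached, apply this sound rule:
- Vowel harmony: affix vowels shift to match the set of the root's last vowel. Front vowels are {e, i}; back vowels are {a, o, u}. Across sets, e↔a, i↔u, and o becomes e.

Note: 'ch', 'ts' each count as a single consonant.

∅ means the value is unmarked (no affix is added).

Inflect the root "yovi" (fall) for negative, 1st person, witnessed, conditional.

iteschyoviet

Attach mood conditional ch- (before consonant 'y') → chyovi.
Attach polarity negative -ot → chyoviot.
Attach person 1st person es- → eschyoviot.
Attach evidentiality witnessed ut- → uteschyoviot.
Apply vowel harmony: uteschyoviot → iteschyoviet.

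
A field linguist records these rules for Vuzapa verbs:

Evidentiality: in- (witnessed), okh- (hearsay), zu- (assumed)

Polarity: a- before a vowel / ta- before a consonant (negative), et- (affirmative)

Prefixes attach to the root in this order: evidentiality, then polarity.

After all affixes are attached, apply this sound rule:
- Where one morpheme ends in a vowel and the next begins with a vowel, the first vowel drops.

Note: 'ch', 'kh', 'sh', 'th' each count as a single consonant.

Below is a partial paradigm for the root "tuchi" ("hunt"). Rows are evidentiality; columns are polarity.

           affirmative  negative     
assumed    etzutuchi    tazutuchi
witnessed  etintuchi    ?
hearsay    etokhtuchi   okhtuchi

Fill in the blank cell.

intuchi

Attach evidentiality witnessed in- → intuchi.
Attach polarity negative a- (before vowel 'i') → aintuchi.
Apply vowel deletion: aintuchi → intuchi.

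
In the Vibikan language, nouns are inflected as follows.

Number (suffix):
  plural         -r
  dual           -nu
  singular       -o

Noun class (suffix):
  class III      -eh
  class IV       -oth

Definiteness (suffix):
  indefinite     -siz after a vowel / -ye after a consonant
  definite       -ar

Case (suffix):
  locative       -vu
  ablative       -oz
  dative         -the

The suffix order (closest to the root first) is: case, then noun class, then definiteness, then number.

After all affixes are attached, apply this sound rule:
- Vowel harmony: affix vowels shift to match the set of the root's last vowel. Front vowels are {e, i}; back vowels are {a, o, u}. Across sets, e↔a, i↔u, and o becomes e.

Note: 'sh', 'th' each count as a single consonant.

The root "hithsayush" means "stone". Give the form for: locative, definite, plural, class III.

Attach case locative -vu → hithsayushvu.
Attach noun class class III -eh → hithsayushvueh.
Attach definiteness definite -ar → hithsayushvuehar.
Attach number plural -r → hithsayushvueharr.
Apply vowel harmony: hithsayushvueharr → hithsayushvuaharr.

hithsayushvuaharr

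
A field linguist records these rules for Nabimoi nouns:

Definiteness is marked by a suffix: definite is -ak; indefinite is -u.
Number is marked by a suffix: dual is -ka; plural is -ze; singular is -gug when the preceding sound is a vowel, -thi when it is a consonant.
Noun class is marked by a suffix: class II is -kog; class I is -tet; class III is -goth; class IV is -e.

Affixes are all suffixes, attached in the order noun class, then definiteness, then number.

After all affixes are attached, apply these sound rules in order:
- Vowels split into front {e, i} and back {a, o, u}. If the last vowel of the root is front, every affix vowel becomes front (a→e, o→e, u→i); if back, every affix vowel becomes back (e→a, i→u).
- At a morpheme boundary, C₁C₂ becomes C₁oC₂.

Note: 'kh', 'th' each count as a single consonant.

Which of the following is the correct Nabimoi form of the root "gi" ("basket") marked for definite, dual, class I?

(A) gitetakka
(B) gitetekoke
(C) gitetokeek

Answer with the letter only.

B

Attach noun class class I -tet → gitet.
Attach definiteness definite -ak → gitetak.
Attach number dual -ka → gitetakka.
Apply vowel harmony: gitetakka → gitetekke.
Apply epenthesis: gitetekke → gitetekoke.
So the correct form is gitetekoke, option (B).
(C) gitetokeek is wrong: it has the affixes in the wrong order.
(A) gitetakka is wrong: it fails to apply the sound rule(s).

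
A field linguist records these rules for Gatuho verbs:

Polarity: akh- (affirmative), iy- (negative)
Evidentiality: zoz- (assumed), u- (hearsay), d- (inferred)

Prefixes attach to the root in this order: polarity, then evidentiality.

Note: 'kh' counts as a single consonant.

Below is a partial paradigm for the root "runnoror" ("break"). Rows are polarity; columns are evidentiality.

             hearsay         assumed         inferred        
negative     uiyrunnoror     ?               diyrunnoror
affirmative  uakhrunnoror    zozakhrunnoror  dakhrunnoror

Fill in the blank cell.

Attach polarity negative iy- → iyrunnoror.
Attach evidentiality assumed zoz- → zoziyrunnoror.

zoziyrunnoror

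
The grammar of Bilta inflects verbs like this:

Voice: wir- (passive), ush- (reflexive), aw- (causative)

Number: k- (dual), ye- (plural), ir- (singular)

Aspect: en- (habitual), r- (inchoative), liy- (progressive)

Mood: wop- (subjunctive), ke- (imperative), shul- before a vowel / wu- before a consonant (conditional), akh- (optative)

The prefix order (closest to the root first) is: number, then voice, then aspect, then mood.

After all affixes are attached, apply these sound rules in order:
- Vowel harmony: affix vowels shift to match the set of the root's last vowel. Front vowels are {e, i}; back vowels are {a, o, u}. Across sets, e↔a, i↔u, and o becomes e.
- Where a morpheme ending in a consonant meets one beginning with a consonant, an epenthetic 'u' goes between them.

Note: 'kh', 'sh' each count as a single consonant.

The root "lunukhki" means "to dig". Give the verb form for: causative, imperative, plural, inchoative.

kerewuyelunukhki

Attach number plural ye- → yelunukhki.
Attach voice causative aw- → awyelunukhki.
Attach aspect inchoative r- → rawyelunukhki.
Attach mood imperative ke- → kerawyelunukhki.
Apply vowel harmony: kerawyelunukhki → kerewyelunukhki.
Apply epenthesis: kerewyelunukhki → kerewuyelunukhki.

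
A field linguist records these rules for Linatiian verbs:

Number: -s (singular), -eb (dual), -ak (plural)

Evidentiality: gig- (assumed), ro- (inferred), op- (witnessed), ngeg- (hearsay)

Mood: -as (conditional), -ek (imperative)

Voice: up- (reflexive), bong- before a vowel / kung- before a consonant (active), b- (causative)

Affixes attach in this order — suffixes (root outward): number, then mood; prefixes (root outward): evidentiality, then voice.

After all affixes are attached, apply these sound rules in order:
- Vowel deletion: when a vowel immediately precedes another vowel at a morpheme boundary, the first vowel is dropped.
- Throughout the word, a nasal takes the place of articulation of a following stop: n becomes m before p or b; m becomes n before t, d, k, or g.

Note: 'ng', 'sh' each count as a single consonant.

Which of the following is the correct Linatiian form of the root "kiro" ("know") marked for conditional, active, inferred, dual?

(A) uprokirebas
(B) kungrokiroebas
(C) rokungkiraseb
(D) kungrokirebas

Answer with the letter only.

D

Attach number dual -eb → kiroeb.
Attach mood conditional -as → kiroebas.
Attach evidentiality inferred ro- → rokiroebas.
Attach voice active kung- (before consonant 'r') → kungrokiroebas.
Apply vowel deletion: kungrokiroebas → kungrokirebas.
Nasal assimilation: no change.
So the correct form is kungrokirebas, option (D).
(B) kungrokiroebas is wrong: it fails to apply the sound rule(s).
(A) uprokirebas is wrong: it uses reflexive instead of active for voice.
(C) rokungkiraseb is wrong: it has the affixes in the wrong order.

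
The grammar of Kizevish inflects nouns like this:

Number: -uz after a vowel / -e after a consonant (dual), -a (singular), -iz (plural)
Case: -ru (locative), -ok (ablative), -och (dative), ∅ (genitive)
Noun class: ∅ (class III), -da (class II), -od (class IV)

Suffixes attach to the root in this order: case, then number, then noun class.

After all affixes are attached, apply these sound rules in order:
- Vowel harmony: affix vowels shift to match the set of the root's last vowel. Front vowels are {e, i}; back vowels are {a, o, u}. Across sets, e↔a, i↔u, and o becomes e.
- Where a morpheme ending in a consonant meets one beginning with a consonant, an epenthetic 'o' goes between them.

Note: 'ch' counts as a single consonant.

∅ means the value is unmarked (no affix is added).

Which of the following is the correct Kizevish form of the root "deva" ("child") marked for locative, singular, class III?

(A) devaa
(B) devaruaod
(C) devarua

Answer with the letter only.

C

Attach case locative -ru → devaru.
Attach number singular -a → devarua.
noun class = class III: zero marking, form stays devarua.
Vowel harmony: no change.
Epenthesis: no change.
So the correct form is devarua, option (C).
(B) devaruaod is wrong: it uses class IV instead of class III for noun class.
(A) devaa is wrong: it uses genitive instead of locative for case.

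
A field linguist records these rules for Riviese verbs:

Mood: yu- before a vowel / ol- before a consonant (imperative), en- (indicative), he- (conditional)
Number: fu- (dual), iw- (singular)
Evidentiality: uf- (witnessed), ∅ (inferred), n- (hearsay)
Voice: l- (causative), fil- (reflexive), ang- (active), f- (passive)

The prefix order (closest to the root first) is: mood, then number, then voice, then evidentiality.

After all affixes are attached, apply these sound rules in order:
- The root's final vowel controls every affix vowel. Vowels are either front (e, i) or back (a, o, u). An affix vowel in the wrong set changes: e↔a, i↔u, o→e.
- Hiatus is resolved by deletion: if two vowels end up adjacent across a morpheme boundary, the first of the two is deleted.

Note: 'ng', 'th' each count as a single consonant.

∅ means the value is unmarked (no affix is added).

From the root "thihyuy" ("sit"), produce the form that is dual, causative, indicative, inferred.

lfanthihyuy

Attach mood indicative en- → enthihyuy.
Attach number dual fu- → fuenthihyuy.
Attach voice causative l- → lfuenthihyuy.
evidentiality = inferred: zero marking, form stays lfuenthihyuy.
Apply vowel harmony: lfuenthihyuy → lfuanthihyuy.
Apply vowel deletion: lfuanthihyuy → lfanthihyuy.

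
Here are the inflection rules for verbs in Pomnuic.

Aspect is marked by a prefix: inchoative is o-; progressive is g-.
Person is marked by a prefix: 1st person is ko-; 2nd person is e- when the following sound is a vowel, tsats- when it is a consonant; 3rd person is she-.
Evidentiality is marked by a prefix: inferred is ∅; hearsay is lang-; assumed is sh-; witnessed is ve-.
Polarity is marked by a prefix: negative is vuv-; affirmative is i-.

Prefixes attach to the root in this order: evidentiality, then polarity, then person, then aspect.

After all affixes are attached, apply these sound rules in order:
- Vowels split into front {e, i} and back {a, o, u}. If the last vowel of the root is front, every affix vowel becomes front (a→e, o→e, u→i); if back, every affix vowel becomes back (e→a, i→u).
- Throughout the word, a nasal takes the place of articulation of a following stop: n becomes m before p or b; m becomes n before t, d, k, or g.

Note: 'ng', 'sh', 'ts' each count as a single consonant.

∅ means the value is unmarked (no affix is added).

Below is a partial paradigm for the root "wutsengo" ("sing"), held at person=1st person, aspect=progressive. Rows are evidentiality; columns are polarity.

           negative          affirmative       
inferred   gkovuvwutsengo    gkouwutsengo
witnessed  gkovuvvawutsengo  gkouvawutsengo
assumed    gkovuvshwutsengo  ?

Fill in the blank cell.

gkoushwutsengo

Attach evidentiality assumed sh- → shwutsengo.
Attach polarity affirmative i- → ishwutsengo.
Attach person 1st person ko- → koishwutsengo.
Attach aspect progressive g- → gkoishwutsengo.
Apply vowel harmony: gkoishwutsengo → gkoushwutsengo.
Nasal assimilation: no change.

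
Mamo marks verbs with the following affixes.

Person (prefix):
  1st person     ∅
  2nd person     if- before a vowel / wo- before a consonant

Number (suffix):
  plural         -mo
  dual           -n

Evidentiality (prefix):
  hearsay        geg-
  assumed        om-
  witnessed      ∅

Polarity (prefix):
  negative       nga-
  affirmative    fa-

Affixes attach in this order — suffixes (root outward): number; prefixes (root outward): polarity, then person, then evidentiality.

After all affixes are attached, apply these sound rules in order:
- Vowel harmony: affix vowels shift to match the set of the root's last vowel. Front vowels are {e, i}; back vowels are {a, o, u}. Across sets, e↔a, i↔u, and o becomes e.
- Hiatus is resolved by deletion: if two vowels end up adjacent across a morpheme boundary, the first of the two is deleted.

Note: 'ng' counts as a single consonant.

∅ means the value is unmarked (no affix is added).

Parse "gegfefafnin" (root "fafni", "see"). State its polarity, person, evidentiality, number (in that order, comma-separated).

Segment: geg-fa-fafni-n.
polarity: fa- → affirmative.
person: ∅ → 1st person.
evidentiality: geg- → hearsay.
number: -n → dual.

affirmative, 1st person, hearsay, dual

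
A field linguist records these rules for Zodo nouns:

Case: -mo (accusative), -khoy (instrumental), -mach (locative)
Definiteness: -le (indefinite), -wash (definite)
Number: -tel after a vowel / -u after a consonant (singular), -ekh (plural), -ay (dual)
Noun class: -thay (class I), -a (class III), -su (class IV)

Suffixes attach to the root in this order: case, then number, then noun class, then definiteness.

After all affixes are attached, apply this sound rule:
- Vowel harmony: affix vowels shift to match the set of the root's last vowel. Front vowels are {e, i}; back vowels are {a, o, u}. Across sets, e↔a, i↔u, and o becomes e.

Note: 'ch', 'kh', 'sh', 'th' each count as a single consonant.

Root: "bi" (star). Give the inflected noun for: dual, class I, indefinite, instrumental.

Attach case instrumental -khoy → bikhoy.
Attach number dual -ay → bikhoyay.
Attach noun class class I -thay → bikhoyaythay.
Attach definiteness indefinite -le → bikhoyaythayle.
Apply vowel harmony: bikhoyaythayle → bikheyeytheyle.

bikheyeytheyle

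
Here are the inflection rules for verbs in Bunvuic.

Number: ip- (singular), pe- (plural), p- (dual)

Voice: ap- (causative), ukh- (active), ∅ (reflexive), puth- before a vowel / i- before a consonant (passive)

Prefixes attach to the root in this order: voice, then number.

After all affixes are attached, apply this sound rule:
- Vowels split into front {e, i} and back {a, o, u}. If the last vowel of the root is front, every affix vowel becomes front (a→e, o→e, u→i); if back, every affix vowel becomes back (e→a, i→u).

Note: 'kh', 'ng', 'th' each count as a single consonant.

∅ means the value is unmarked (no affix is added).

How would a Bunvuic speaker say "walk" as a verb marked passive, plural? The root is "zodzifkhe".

peizodzifkhe

Attach voice passive i- (before consonant 'z') → izodzifkhe.
Attach number plural pe- → peizodzifkhe.
Vowel harmony: no change.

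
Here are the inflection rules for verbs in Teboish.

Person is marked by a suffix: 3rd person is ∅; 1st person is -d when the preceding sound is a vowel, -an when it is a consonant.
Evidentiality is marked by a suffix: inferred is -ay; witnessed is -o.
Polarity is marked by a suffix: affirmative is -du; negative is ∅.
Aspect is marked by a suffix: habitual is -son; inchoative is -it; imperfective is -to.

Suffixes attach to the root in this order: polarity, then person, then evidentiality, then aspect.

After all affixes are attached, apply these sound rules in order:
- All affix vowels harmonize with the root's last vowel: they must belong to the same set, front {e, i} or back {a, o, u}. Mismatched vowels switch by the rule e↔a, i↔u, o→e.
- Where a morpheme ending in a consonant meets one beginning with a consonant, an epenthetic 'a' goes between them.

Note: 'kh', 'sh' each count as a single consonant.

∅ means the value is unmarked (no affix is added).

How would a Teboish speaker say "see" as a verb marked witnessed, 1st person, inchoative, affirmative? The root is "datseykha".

Attach polarity affirmative -du → datseykhadu.
Attach person 1st person -d (after vowel 'u') → datseykhadud.
Attach evidentiality witnessed -o → datseykhadudo.
Attach aspect inchoative -it → datseykhadudoit.
Apply vowel harmony: datseykhadudoit → datseykhadudout.
Epenthesis: no change.

datseykhadudout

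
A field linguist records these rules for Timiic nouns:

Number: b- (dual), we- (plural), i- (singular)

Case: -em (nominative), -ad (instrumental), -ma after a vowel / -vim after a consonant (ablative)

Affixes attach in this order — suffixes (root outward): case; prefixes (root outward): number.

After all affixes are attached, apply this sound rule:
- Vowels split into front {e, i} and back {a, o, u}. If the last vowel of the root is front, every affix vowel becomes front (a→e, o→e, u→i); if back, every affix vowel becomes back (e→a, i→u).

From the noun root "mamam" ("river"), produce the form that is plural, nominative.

wamamamam

Attach number plural we- → wemamam.
Attach case nominative -em → wemamamem.
Apply vowel harmony: wemamamem → wamamamam.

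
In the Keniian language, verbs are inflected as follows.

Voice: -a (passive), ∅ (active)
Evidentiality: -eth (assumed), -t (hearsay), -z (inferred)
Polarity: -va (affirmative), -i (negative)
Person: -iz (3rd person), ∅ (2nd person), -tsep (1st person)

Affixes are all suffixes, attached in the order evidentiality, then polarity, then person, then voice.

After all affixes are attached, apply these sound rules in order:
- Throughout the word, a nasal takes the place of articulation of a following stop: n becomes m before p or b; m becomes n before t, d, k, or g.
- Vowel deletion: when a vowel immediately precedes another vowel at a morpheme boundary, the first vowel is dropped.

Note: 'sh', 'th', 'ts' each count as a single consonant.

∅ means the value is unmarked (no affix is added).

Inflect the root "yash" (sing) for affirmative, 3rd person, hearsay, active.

yashtviz

Attach evidentiality hearsay -t → yasht.
Attach polarity affirmative -va → yashtva.
Attach person 3rd person -iz → yashtvaiz.
voice = active: zero marking, form stays yashtvaiz.
Nasal assimilation: no change.
Apply vowel deletion: yashtvaiz → yashtviz.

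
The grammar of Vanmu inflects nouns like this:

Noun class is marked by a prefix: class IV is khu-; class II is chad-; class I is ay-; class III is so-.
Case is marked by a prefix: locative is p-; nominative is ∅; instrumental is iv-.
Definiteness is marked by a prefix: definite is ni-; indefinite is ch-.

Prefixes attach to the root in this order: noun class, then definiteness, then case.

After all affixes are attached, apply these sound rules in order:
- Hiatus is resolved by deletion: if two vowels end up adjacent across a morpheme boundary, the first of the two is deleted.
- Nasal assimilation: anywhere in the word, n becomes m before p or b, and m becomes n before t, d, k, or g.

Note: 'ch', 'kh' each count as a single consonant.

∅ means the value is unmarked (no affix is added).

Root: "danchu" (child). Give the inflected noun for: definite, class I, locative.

pnaydanchu

Attach noun class class I ay- → aydanchu.
Attach definiteness definite ni- → niaydanchu.
Attach case locative p- → pniaydanchu.
Apply vowel deletion: pniaydanchu → pnaydanchu.
Nasal assimilation: no change.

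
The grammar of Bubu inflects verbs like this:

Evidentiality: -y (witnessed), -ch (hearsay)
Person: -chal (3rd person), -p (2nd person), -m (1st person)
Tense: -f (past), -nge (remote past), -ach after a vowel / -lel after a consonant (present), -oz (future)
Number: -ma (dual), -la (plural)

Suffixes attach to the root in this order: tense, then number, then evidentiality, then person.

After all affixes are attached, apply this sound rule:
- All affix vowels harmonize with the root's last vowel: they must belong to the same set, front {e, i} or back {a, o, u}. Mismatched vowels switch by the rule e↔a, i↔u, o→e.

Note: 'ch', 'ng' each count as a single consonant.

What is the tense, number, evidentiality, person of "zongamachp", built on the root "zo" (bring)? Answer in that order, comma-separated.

Segment: zo-nge-ma-ch-p.
tense: -nge → remote past.
number: -ma → dual.
evidentiality: -ch → hearsay.
person: -p → 2nd person.

remote past, dual, hearsay, 2nd person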